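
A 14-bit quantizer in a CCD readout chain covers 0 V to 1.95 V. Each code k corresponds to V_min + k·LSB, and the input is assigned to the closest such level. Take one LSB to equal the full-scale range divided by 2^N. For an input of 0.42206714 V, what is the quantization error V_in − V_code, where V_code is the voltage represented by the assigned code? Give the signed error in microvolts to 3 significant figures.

+27.3 µV

V_FS = 1.95 V. LSB = 1.95 V / 2^14 ≈ 119.0 µV.
Position in LSBs: (0.42206714 − (0)) × 16384/1.95 = 3546.2298; rounding gives k = 3546.
Reconstructed level: 0 + 3546 × 1.95/16384 V = 0.42203979492 V.
Error = V_in − V_code = 0.42206714 − (0.42203979492) = +27.3 µV.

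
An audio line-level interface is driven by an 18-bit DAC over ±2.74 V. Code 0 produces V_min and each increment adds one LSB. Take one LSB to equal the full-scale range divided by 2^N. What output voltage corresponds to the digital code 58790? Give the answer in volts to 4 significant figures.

-1.511 V

Range = 2.74 − (-2.74) = 5.48 V. LSB = 5.48 V / 2^18.
Output = V_min + (58790/262144) × range = -2.74 + 0.224266 × 5.48 V
      = -2.74 + 1.22898 = -1.51102 V.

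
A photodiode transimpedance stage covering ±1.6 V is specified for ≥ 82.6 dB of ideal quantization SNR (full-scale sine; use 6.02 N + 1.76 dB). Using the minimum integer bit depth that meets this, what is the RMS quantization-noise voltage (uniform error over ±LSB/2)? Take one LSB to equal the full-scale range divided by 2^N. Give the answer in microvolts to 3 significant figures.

Full-scale range = 1.6 V − (-1.6 V) = 3.2 V.
6.02 N + 1.76 ≥ 82.6 gives N ≥ 13.429, so the minimum integer is 14.
Step size = 3.2/16384 V = 195.31 µV.
RMS noise = LSB/√12 = 56.4 µV.

56.4 µV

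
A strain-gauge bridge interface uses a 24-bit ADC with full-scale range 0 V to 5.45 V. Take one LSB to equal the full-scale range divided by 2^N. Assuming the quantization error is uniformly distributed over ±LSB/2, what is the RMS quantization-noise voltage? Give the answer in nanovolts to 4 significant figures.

93.77 nV

Full-scale range = 5.45 V.
LSB = 5.45 V ÷ 2^24 = 5.45/16777216 V = 324.845 nV.
For a uniform distribution on [−LSB/2, +LSB/2], V_rms = LSB/√12 = 324.845 nV/3.4641 = 93.77 nV.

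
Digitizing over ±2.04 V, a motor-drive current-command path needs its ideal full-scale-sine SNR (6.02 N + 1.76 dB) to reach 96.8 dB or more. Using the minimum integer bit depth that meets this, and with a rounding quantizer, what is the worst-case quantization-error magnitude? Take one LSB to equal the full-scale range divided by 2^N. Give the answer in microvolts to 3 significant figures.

31.1 µV

Span: 2.04 V − (-2.04 V) = 4.08 V.
6.02 N + 1.76 ≥ 96.8 gives N ≥ 15.787, so the minimum integer is 16.
One LSB is 4.08 V / 65536 = 62.256 µV.
Max error for round-to-nearest is LSB/2 = 31.1 µV.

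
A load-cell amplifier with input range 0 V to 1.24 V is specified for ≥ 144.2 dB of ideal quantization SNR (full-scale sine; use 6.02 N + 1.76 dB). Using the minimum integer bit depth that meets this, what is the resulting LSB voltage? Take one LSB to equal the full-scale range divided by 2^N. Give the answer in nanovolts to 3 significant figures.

Range is 1.24 V.
Solving 6.02 N ≥ 144.2 − 1.76: N ≥ 23.661. Round up → N = 24.
Step size = 1.24/16777216 V = 73.9 nV.

73.9 nV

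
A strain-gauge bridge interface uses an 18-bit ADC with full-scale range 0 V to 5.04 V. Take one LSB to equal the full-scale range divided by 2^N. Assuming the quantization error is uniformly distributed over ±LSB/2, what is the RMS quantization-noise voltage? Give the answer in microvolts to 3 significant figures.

Full-scale range = 5.04 V.
LSB = 5.04 V ÷ 2^18 = 5.04/262144 V = 19.226 µV.
RMS of a uniform error over width LSB is LSB/√12 = 5.55 µV.

5.55 µV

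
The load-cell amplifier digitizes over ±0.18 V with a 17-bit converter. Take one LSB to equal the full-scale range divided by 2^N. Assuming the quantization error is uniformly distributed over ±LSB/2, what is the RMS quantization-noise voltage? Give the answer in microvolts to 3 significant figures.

Range = 0.18 − (-0.18) = 0.36 V.
LSB = 0.36 V ÷ 2^17 = 0.36/131072 V = 2.7466 µV.
V_rms = LSB/√12 = 2.7466 µV / √12 = 0.793 µV.

0.793 µV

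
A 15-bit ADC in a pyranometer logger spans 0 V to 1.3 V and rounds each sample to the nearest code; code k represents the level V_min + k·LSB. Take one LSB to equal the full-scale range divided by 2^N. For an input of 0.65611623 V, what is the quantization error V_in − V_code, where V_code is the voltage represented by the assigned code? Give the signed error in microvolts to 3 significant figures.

+6.61 µV

Span = 1.3 V. LSB = 1.3 V / 2^15 ≈ 39.67 µV.
(V_in − V_min)/LSB = (0.65611623 − (0)) × 32768/1.3 = 16538.1666 → nearest code k = 16538.
Reconstructed level: 0 + 16538 × 1.3/32768 V = 0.65610961914 V.
Error = V_in − V_code = 0.65611623 − (0.65610961914) = +6.61 µV.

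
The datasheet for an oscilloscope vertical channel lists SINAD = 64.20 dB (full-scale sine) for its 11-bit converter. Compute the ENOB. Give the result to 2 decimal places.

10.37 bits

Inverting SNR = 6.02 N + 1.76: N_eff = (64.20 − 1.76)/6.02 = 10.3721.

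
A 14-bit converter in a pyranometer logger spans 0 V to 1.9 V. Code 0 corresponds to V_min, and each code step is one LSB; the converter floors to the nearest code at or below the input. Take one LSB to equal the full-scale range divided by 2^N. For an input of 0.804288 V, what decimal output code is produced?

Full-scale range = 1.9 V. LSB = 1.9 V / 2^14 ≈ 116.0 µV.
V_in − V_min = 0.804288 − (0) = 0.804288 V.
Divide by LSB: 0.804288 × 16384/1.9 = 6935.5024.
Truncating gives code 6935.

6935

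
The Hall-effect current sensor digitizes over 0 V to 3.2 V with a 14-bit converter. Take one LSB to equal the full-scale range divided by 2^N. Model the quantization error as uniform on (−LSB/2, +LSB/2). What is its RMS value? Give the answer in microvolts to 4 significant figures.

Range is 3.2 V.
One LSB is 3.2 V / 16384 = 195.313 µV.
For a uniform distribution on [−LSB/2, +LSB/2], V_rms = LSB/√12 = 195.313 µV/3.4641 = 56.38 µV.

56.38 µV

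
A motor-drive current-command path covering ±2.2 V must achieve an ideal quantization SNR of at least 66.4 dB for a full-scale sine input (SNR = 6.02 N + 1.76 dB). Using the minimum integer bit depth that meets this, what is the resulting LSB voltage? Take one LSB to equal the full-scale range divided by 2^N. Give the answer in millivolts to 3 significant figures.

The full-scale span is 2.2 − (-2.2) = 4.4 V.
N ≥ (66.4 − 1.76)/6.02 = 10.738 → N_min = 11.
LSB = 4.4 V / 2^11 = 2.15 mV.

2.15 mV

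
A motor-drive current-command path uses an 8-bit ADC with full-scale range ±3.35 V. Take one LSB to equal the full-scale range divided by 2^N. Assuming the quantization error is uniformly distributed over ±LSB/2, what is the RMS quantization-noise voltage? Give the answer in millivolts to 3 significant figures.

7.56 mV

Span: 3.35 V − (-3.35 V) = 6.7 V.
One LSB is 6.7 V / 256 = 26.172 mV.
σ_q = LSB/√12 = 26.172 mV/3.4641 = 7.56 mV.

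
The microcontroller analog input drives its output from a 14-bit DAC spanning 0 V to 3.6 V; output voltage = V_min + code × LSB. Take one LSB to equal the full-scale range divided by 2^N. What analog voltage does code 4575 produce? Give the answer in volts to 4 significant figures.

Span = 3.6 V. LSB = 3.6 V / 2^14.
V_out = V_min + code × LSB = 0 V + 4575 × 3.6 V / 16384
      = 0 V + 1.00525 V = 1.00525 V.

1.005 V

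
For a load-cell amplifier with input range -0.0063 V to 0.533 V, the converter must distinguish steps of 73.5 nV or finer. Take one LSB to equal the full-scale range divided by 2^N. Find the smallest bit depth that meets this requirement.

23 bits

Range = 0.533 − (-0.0063) = 0.5393 V.
0.5393 V / 73.5 nV = 7.337e6. Since 2^22 = 4194304 and 2^23 = 8388608, N = 23.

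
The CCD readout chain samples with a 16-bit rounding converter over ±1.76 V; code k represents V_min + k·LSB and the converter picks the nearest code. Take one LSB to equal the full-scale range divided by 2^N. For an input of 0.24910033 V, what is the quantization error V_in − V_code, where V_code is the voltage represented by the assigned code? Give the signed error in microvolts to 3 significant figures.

Full-scale range = 1.76 V − (-1.76 V) = 3.52 V. LSB = 3.52 V / 2^16 ≈ 53.71 µV.
(V_in − V_min)/LSB = (0.24910033 − (-1.76)) × 65536/3.52 = 37405.7952 → nearest code k = 37406.
V_code = V_min + k × range/2^16 = -1.76 + 37406 × 3.52/65536 = 0.24911132813 V.
Error = V_in − V_code = 0.24910033 − (0.24911132813) = −11.0 µV.

−11.0 µV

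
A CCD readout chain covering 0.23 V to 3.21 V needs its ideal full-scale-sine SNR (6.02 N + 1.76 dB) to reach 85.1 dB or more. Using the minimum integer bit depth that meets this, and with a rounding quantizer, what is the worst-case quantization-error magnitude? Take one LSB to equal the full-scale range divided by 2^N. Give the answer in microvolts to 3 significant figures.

Full-scale range = 3.21 V − (0.23 V) = 2.98 V.
Solving 6.02 N ≥ 85.1 − 1.76: N ≥ 13.844. Round up → N = 14.
LSB = 2.98 V ÷ 2^14 = 2.98/16384 V = 181.88 µV.
Half an LSB is 90.9 µV.

90.9 µV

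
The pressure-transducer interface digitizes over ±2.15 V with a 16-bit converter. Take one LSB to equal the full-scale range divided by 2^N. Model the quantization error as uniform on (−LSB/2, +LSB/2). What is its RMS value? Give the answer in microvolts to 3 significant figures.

18.9 µV

Full-scale range = 2.15 V − (-2.15 V) = 4.3 V.
LSB = 4.3 V / 2^16 = 65.613 µV.
σ_q = LSB/√12 = 65.613 µV/3.4641 = 18.9 µV.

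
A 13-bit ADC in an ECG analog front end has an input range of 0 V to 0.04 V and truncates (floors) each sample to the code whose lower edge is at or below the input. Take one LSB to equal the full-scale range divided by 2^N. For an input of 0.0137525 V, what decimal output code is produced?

2816

Span = 0.04 V. LSB = 0.04 V / 2^13 ≈ 4.883 µV.
code = ⌊(V_in − V_min)/LSB⌋ = ⌊(V_in − V_min) × 2^13 / range⌋
     = ⌊(0.0137525 − (0)) × 8192 / 0.04⌋ = ⌊0.0137525 × 8192/0.04⌋
     = ⌊2816.512⌋ = 2816.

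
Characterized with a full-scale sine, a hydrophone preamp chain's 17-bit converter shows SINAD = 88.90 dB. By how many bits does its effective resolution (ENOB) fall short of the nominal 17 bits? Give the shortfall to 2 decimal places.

ENOB = (SINAD − 1.76)/6.02 = (88.90 − 1.76)/6.02 = 14.4751 bits.
Shortfall = 17 − 14.4751 = 2.5249 bits.

2.52 bits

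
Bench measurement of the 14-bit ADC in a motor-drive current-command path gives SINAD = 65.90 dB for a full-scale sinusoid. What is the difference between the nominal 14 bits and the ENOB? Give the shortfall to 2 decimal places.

3.35 bits

Effective bits = (65.90 − 1.76)/6.02 = 10.6545.
Lost resolution: 14 − 10.6545 = 3.3455 bits.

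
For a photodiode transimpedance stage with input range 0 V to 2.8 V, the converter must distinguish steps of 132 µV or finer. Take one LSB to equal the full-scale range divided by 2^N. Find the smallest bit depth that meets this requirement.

15 bits

V_FS = 2.8 V.
Required number of levels: 2.8/132 µV = 21212; smallest N with 2^N ≥ that is 15.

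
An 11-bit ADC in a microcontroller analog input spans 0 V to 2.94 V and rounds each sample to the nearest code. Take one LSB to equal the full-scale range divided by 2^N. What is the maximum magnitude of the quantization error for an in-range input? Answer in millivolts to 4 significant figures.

V_FS = 2.94 V.
LSB = 2.94 V / 2^11 = 1.43555 mV.
|e|_max = LSB/2 = 0.7178 mV.

0.7178 mV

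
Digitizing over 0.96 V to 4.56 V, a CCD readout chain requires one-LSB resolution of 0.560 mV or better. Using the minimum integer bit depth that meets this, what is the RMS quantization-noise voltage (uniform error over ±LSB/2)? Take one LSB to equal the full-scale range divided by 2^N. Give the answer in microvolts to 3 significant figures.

127 µV

Span: 4.56 V − (0.96 V) = 3.6 V.
Levels needed ≥ 3.6/0.560 mV = 6429. 2^13 = 8192 suffices, so N_min = 13.
LSB = 3.6 V ÷ 2^13 = 3.6/8192 V = 439.45 µV.
σ_q = LSB/√12 = 439.45 µV/3.4641 = 127 µV.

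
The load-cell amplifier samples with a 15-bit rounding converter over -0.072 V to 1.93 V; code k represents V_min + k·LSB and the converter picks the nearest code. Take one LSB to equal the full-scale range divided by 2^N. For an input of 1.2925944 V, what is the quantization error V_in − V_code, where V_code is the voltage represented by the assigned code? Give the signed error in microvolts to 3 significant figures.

+11.0 µV

Span: 1.93 V − (-0.072 V) = 2.002 V. LSB = 2.002 V / 2^15 ≈ 61.10 µV.
Position in LSBs: (1.2925944 − (-0.072)) × 32768/2.002 = 22335.1795; rounding gives k = 22335.
Reconstructed level: -0.072 + 22335 × 2.002/32768 V = 1.2925834351 V.
Error = V_in − V_code = 1.2925944 − (1.2925834351) = +11.0 µV.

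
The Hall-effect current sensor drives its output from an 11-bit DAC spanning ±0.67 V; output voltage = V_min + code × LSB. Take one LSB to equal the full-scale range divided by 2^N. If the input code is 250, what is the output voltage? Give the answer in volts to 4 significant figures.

The full-scale span is 0.67 − (-0.67) = 1.34 V. LSB = 1.34 V / 2^11.
V_out = -0.67 + 250 × (1.34/2048) V
      = -0.67 + 0.163574 = -0.506426 V.

-0.5064 V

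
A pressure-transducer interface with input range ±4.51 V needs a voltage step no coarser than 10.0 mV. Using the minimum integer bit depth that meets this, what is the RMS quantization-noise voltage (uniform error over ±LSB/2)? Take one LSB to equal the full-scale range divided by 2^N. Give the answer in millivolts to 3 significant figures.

The full-scale span is 4.51 − (-4.51) = 9.02 V.
Need 2^N ≥ 9.02 V / 10.0 mV = 902.0 → N_min = 10.
LSB = 9.02 V / 2^10 = 8.8086 mV.
σ_q = LSB/√12 = 8.8086 mV/3.4641 = 2.54 mV.

2.54 mV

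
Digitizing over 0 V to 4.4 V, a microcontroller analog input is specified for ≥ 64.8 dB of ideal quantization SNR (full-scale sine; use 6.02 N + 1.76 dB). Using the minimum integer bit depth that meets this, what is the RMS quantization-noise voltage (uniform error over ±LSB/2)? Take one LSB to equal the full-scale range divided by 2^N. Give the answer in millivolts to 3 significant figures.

V_FS = 4.4 V.
Solving 6.02 N ≥ 64.8 − 1.76: N ≥ 10.472. Round up → N = 11.
LSB = 4.4 V / 2^11 = 2.1484 mV.
RMS noise = LSB/√12 = 0.620 mV.

0.620 mV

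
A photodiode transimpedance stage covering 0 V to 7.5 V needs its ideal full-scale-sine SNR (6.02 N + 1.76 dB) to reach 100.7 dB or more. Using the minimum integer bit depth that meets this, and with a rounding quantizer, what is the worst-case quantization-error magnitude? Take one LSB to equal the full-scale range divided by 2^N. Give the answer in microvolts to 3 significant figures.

Span = 7.5 V.
Required N = ⌈(100.7 − 1.76)/6.02⌉ = ⌈16.435⌉ = 17.
LSB = 7.5 V ÷ 2^17 = 7.5/131072 V = 57.220 µV.
Max error for round-to-nearest is LSB/2 = 28.6 µV.

28.6 µV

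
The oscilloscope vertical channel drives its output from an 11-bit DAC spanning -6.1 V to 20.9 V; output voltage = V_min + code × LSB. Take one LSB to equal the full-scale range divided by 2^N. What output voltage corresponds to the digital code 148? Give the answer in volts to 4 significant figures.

Full-scale range = 20.9 V − (-6.1 V) = 27 V. LSB = 27 V / 2^11.
V_out = V_min + code × LSB = -6.1 V + 148 × 27 V / 2048
      = -6.1 + 1.95117 = -4.14883 V.

-4.149 V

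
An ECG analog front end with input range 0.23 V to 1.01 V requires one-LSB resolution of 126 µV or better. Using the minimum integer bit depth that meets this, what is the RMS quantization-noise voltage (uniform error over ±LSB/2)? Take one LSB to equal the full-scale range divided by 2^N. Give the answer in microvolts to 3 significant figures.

Span: 1.01 V − (0.23 V) = 0.78 V.
0.78 V / 126 µV = 6190. Since 2^12 = 4096 and 2^13 = 8192, N = 13.
Step size = 0.78/8192 V = 95.215 µV.
σ_q = LSB/√12 = 95.215 µV/3.4641 = 27.5 µV.

27.5 µV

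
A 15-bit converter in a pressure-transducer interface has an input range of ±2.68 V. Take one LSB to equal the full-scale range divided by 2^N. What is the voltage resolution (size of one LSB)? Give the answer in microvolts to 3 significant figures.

164 µV

The full-scale span is 2.68 − (-2.68) = 5.36 V.
Number of codes = 2^15 = 32768.
LSB = 5.36 V / 2^15 = 164 µV.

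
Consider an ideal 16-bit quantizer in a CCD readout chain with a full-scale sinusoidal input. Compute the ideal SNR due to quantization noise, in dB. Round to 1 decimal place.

Ideal quantization SNR: 6.02 × 16 + 1.76 dB = 98.1 dB.

98.1 dB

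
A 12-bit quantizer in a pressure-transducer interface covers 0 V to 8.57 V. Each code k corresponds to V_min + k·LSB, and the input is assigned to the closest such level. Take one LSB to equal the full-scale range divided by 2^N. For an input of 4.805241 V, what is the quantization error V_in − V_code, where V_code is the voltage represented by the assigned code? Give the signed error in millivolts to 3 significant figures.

V_FS = 8.57 V. LSB = 8.57 V / 2^12 ≈ 2.092 mV.
(V_in − V_min)/LSB = (4.805241 − (0)) × 4096/8.57 = 2296.6473 → nearest code k = 2297.
Reconstructed level: 0 + 2297 × 8.57/4096 V = 4.805979004 V.
V_in − V_code = 4.805241 − (4.805979004) = −0.738 mV.

−0.738 mV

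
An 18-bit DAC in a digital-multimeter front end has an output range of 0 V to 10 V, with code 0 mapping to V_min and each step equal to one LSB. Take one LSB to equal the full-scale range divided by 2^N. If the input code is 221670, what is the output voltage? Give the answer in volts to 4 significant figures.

Span = 10 V. LSB = 10 V / 2^18.
Output = V_min + (221670/262144) × range = 0 + 0.845604 × 10 V
      = 0 + 8.45604 = 8.45604 V.

8.456 V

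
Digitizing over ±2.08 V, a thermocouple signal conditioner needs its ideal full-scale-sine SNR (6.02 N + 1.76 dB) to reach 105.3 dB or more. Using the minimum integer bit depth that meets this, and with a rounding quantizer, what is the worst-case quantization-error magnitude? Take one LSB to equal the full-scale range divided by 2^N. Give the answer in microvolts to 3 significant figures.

Range = 2.08 − (-2.08) = 4.16 V.
Required N = ⌈(105.3 − 1.76)/6.02⌉ = ⌈17.199⌉ = 18.
LSB = 4.16 V / 2^18 = 15.869 µV.
|e|_max = LSB/2 = 7.93 µV.

7.93 µV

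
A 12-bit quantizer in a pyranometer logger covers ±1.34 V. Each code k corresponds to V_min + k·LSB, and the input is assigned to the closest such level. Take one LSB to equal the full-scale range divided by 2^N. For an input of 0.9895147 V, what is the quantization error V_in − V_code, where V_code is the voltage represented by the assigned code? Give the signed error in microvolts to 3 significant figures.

+218 µV

Range = 1.34 − (-1.34) = 2.68 V. LSB = 2.68 V / 2^12 ≈ 0.6543 mV.
Position in LSBs: (0.9895147 − (-1.34)) × 4096/2.68 = 3560.3329; rounding gives k = 3560.
Reconstructed level: -1.34 + 3560 × 2.68/4096 V = 0.9892968750 V.
V_in − V_code = 0.9895147 − (0.9892968750) = +218 µV.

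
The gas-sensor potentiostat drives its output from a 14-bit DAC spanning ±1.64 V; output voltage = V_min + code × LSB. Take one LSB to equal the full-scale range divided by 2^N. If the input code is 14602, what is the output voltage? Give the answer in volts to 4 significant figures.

1.283 V

The full-scale span is 1.64 − (-1.64) = 3.28 V. LSB = 3.28 V / 2^14.
Output = V_min + (14602/16384) × range = -1.64 + 0.891235 × 3.28 V
      = -1.64 V + 2.92325 V = 1.28325 V.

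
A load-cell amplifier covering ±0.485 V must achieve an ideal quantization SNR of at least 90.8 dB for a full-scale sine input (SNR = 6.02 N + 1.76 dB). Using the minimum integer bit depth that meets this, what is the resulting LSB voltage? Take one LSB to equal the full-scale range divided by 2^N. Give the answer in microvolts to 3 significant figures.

Span: 0.485 V − (-0.485 V) = 0.97 V.
Solving 6.02 N ≥ 90.8 − 1.76: N ≥ 14.791. Round up → N = 15.
One LSB is 0.97 V / 32768 = 29.6 µV.

29.6 µV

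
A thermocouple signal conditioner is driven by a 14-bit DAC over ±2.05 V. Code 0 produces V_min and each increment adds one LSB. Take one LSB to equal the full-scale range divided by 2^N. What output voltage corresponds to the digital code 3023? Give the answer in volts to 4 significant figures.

-1.294 V

Span: 2.05 V − (-2.05 V) = 4.1 V. LSB = 4.1 V / 2^14.
V_out = V_min + code × LSB = -2.05 V + 3023 × 4.1 V / 16384
      = -2.05 V + 0.756488 V = -1.29351 V.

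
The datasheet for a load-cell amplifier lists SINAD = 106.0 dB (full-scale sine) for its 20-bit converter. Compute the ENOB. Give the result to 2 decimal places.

ENOB = (SINAD − 1.76) / 6.02 = (106.0 − 1.76) / 6.02 = 104.24 / 6.02 = 17.3156.

17.32 bits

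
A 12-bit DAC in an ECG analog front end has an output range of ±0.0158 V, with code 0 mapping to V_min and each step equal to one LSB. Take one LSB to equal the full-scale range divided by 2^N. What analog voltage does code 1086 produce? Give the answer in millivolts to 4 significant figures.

-7.422 mV

Span: 0.0158 V − (-0.0158 V) = 0.0316 V. LSB = 0.0316 V / 2^12.
V_out = V_min + code × LSB = -0.0158 V + 1086 × 0.0316 V / 4096
      = -0.0158 + 0.00837832 = -0.00742168 V.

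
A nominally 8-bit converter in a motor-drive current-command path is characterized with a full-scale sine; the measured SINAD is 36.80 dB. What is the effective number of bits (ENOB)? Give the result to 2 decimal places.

(36.80 − 1.76) / 6.02 = 35.04/6.02 = 5.8206 effective bits.

5.82 bits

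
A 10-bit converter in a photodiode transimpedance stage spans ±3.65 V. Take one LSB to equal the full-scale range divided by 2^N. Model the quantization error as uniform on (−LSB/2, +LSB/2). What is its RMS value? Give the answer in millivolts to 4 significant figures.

2.058 mV

Full-scale range = 3.65 V − (-3.65 V) = 7.3 V.
Step size = 7.3/1024 V = 7.12891 mV.
σ_q = LSB/√12 = 7.12891 mV/3.4641 = 2.058 mV.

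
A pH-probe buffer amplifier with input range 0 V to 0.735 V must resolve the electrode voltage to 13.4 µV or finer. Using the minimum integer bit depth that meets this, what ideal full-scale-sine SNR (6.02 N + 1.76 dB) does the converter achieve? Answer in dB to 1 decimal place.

Range is 0.735 V.
Need 2^N ≥ 0.735 V / 13.4 µV = 54850 → N_min = 16.
SNR = 6.02 × 16 + 1.76 = 98.08 dB.

98.1 dB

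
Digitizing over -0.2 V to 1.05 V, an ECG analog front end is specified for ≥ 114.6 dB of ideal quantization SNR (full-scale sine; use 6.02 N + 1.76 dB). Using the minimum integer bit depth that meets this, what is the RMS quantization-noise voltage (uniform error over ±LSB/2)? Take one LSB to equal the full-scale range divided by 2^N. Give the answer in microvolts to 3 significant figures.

Range = 1.05 − (-0.2) = 1.25 V.
N ≥ (114.6 − 1.76)/6.02 = 18.744 → N_min = 19.
Step size = 1.25/524288 V = 2.3842 µV.
RMS noise = LSB/√12 = 0.688 µV.

0.688 µV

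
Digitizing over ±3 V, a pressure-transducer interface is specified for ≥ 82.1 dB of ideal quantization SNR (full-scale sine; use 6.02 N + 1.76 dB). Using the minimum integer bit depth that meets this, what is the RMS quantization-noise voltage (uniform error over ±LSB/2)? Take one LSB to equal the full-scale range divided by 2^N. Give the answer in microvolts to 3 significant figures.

Span: 3 V − (-3 V) = 6 V.
Solving 6.02 N ≥ 82.1 − 1.76: N ≥ 13.346. Round up → N = 14.
LSB = 6 V ÷ 2^14 = 6/16384 V = 366.21 µV.
σ_q = LSB/√12 = 366.21 µV/3.4641 = 106 µV.

106 µV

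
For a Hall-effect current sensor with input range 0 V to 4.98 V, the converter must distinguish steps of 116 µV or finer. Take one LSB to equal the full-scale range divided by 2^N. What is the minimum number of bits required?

16 bits

Span = 4.98 V.
4.98 V / 116 µV = 42930. Since 2^15 = 32768 and 2^16 = 65536, N = 16.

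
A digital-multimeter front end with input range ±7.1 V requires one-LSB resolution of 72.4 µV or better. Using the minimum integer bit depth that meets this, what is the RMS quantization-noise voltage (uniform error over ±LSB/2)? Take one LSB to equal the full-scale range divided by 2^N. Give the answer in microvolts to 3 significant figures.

Span: 7.1 V − (-7.1 V) = 14.2 V.
Need 2^N ≥ 14.2 V / 72.4 µV = 196100 → N_min = 18.
Step size = 14.2/262144 V = 54.169 µV.
σ_q = LSB/√12 = 54.169 µV/3.4641 = 15.6 µV.

15.6 µV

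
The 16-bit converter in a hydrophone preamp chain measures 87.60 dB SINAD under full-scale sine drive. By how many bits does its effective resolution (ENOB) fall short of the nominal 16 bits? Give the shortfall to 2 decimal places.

1.74 bits

N_eff = (87.60 − 1.76)/6.02 = 14.2591 bits.
16 − 14.2591 = 1.74 bits below nominal.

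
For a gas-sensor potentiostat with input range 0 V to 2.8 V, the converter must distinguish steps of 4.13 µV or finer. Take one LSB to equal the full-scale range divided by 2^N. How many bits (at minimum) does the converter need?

20 bits

Full-scale range = 2.8 V.
Required number of levels: 2.8/4.13 µV = 677970; smallest N with 2^N ≥ that is 20.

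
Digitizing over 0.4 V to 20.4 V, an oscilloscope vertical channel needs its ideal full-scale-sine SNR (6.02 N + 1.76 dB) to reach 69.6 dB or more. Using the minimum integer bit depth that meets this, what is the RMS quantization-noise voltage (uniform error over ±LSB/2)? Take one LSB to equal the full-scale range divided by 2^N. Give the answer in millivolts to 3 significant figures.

1.41 mV

Span: 20.4 V − (0.4 V) = 20 V.
N ≥ (69.6 − 1.76)/6.02 = 11.269 → N_min = 12.
LSB = 20 V ÷ 2^12 = 20/4096 V = 4.8828 mV.
RMS noise = LSB/√12 = 1.41 mV.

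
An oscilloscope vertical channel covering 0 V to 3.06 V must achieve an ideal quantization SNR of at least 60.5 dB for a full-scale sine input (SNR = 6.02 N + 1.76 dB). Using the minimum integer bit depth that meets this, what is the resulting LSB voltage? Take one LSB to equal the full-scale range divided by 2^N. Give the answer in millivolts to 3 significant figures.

Range is 3.06 V.
N ≥ (60.5 − 1.76)/6.02 = 9.757 → N_min = 10.
Step size = 3.06/1024 V = 2.99 mV.

2.99 mV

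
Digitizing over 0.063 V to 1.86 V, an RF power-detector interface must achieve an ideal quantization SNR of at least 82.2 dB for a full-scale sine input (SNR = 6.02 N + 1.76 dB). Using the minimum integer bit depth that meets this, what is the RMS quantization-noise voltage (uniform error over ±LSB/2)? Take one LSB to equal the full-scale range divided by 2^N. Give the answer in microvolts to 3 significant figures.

Span: 1.86 V − (0.063 V) = 1.797 V.
Solving 6.02 N ≥ 82.2 − 1.76: N ≥ 13.362. Round up → N = 14.
LSB = 1.797 V / 2^14 = 109.68 µV.
σ_q = LSB/√12 = 109.68 µV/3.4641 = 31.7 µV.

31.7 µV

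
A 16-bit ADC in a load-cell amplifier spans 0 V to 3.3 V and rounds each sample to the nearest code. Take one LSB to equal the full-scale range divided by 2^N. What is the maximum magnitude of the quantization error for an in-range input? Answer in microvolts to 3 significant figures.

V_FS = 3.3 V.
LSB = 3.3 V / 2^16 = 50.354 µV.
Worst-case error for round-to-nearest is half an LSB: 25.2 µV.

25.2 µV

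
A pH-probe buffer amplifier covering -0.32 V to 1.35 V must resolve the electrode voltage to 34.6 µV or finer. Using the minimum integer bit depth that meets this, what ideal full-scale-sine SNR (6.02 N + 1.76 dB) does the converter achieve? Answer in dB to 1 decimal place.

Span: 1.35 V − (-0.32 V) = 1.67 V.
1.67 V / 34.6 µV = 48270. Since 2^15 = 32768 and 2^16 = 65536, N = 16.
SNR = 6.02 × 16 + 1.76 = 98.08 dB.

98.1 dB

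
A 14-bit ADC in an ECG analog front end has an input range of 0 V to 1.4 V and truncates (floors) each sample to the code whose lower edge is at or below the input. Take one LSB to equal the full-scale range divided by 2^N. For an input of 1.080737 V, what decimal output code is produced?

V_FS = 1.4 V. LSB = 1.4 V / 2^14 ≈ 85.45 µV.
code = ⌊(V_in − V_min)/LSB⌋ = ⌊(V_in − V_min) × 2^14 / range⌋
     = ⌊(1.080737 − (0)) × 16384 / 1.4⌋ = ⌊1.080737 × 16384/1.4⌋
     = ⌊12647.711⌋ = 12647.

12647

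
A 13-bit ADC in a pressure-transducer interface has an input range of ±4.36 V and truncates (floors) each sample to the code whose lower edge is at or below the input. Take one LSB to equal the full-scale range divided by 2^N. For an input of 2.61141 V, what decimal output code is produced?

Full-scale range = 4.36 V − (-4.36 V) = 8.72 V. LSB = 8.72 V / 2^13 ≈ 1.064 mV.
(V_in − V_min) × 2^13/range = (2.61141 − (-4.36)) × 8192/8.72 = 6549.288.
Floor → code = 6549.

6549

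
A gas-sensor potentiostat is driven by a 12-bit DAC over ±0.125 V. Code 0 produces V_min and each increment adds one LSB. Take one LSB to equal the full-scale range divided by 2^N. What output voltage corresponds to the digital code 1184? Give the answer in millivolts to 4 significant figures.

Span: 0.125 V − (-0.125 V) = 0.25 V. LSB = 0.25 V / 2^12.
V_out = -0.125 + 1184 × (0.25/4096) V
      = -0.125 V + 0.0722656 V = -0.0527344 V.

-52.73 mV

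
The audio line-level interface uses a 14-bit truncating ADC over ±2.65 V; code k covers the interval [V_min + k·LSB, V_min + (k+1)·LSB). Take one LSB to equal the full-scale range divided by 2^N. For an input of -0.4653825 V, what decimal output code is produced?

The full-scale span is 2.65 − (-2.65) = 5.3 V. LSB = 5.3 V / 2^14 ≈ 323.5 µV.
code = ⌊(V_in − V_min)/LSB⌋ = ⌊(V_in − V_min) × 2^14 / range⌋
     = ⌊(-0.4653825 − (-2.65)) × 16384 / 5.3⌋ = ⌊2.1846175 × 16384/5.3⌋
     = ⌊6753.353⌋ = 6753.

6753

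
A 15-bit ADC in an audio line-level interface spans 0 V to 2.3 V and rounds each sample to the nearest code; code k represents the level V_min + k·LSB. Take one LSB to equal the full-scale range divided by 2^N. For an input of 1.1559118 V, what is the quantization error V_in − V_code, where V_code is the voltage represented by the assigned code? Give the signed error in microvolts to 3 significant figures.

Range is 2.3 V. LSB = 2.3 V / 2^15 ≈ 70.19 µV.
(V_in − V_min)/LSB = (1.1559118 − (0)) × 32768/2.3 = 16468.2252 → nearest code k = 16468.
V_code = V_min + k × range/2^15 = 0 + 16468 × 2.3/32768 = 1.1558959961 V.
V_in − V_code = 1.1559118 − (1.1558959961) = +15.8 µV.

+15.8 µV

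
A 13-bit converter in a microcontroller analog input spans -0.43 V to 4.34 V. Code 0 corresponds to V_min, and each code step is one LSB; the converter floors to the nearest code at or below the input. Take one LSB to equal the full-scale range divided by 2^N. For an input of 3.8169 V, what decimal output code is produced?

7293

Span: 4.34 V − (-0.43 V) = 4.77 V. LSB = 4.77 V / 2^13 ≈ 0.5823 mV.
(V_in − V_min) × 2^13/range = (3.8169 − (-0.43)) × 8192/4.77 = 7293.628.
Floor → code = 7293.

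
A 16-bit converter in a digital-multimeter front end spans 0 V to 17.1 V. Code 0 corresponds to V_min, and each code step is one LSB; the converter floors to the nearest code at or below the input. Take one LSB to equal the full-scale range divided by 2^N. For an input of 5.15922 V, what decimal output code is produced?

19772

Full-scale range = 17.1 V. LSB = 17.1 V / 2^16 ≈ 260.9 µV.
code = ⌊(V_in − V_min)/LSB⌋ = ⌊(V_in − V_min) × 2^16 / range⌋
     = ⌊(5.15922 − (0)) × 65536 / 17.1⌋ = ⌊5.15922 × 65536/17.1⌋
     = ⌊19772.786⌋ = 19772.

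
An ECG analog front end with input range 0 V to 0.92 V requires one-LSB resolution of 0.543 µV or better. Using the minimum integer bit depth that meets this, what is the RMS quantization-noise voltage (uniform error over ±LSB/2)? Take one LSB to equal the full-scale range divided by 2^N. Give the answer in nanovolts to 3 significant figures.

127 nV

Range is 0.92 V.
Required number of levels: 0.92/0.543 µV = 1.6943e6; smallest N with 2^N ≥ that is 21.
One LSB is 0.92 V / 2097152 = 438.69 nV.
V_rms = LSB/√12 = 127 nV.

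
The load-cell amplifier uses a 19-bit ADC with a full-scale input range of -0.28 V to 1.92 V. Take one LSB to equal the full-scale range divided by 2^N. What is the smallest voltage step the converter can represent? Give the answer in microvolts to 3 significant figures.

4.20 µV

Full-scale range = 1.92 V − (-0.28 V) = 2.2 V.
Number of codes = 2^19 = 524288.
LSB = 2.2 V / 2^19 = 4.20 µV.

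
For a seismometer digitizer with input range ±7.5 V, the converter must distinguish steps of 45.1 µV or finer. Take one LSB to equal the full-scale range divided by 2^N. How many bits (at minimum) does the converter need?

Span: 7.5 V − (-7.5 V) = 15 V.
Levels needed ≥ 15/45.1 µV = 332600. 2^19 = 524288 suffices, so N_min = 19.

19 bits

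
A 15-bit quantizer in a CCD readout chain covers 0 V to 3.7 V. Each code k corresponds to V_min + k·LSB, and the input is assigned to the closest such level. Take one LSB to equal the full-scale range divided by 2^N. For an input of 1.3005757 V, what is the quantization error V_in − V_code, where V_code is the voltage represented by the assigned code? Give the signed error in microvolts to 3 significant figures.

V_FS = 3.7 V. LSB = 3.7 V / 2^15 ≈ 112.9 µV.
(1.3005757 − (0)) / LSB = 1.3005757 × 32768/3.7 = 11518.1796. Nearest integer: k = 11518.
Reconstructed level: 0 + 11518 × 3.7/32768 V = 1.3005554199 V.
V_in − V_code = 1.3005757 − (1.3005554199) = +20.3 µV.

+20.3 µV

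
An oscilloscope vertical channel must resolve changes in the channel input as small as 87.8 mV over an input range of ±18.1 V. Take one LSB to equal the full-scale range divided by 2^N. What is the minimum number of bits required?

9 bits

Span: 18.1 V − (-18.1 V) = 36.2 V.
Required number of levels: 36.2/87.8 mV = 412.30; smallest N with 2^N ≥ that is 9.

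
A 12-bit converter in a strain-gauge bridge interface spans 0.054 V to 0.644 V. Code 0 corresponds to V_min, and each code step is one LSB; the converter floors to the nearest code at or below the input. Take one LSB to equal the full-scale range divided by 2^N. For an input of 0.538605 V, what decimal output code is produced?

The full-scale span is 0.644 − (0.054) = 0.59 V. LSB = 0.59 V / 2^12 ≈ 144.0 µV.
(V_in − V_min) × 2^12/range = (0.538605 − (0.054)) × 4096/0.59 = 3364.309.
Floor → code = 3364.

3364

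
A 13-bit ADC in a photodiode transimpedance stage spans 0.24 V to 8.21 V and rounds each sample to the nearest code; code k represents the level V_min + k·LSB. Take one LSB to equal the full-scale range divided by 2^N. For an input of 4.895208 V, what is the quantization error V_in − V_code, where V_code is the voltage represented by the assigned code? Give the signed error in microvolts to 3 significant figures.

−120 µV

Range = 8.21 − (0.24) = 7.97 V. LSB = 7.97 V / 2^13 ≈ 0.9729 mV.
(4.895208 − (0.24)) / LSB = 4.655208 × 8192/7.97 = 4784.8763. Nearest integer: k = 4785.
V_code = 0.24 + (4785/8192) × 7.97 = 4.895328369 V.
V_in − V_code = 4.895208 − (4.895328369) = −120 µV.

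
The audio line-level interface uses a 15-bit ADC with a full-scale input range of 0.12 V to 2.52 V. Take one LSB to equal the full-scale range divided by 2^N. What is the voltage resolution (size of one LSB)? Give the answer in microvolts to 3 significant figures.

73.2 µV

The full-scale span is 2.52 − (0.12) = 2.4 V.
There are 2^15 = 32768 steps.
LSB = 2.4 V ÷ 2^15 = 2.4/32768 V = 73.2 µV.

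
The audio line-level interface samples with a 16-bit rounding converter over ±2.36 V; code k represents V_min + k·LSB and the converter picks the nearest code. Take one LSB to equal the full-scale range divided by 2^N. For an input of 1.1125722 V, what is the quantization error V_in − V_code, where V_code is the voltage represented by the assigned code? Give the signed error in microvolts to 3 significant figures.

Span: 2.36 V − (-2.36 V) = 4.72 V. LSB = 4.72 V / 2^16 ≈ 72.02 µV.
(V_in − V_min)/LSB = (1.1125722 − (-2.36)) × 65536/4.72 = 48215.7821 → nearest code k = 48216.
V_code = -2.36 + (48216/65536) × 4.72 = 1.1125878906 V.
V_in − V_code = 1.1125722 − (1.1125878906) = −15.7 µV.

−15.7 µV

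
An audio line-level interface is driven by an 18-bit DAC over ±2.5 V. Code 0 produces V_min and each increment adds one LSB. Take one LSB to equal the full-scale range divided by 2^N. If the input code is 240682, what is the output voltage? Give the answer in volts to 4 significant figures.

2.091 V

Span: 2.5 V − (-2.5 V) = 5 V. LSB = 5 V / 2^18.
V_out = -2.5 + 240682 × (5/262144) V
      = -2.5 + 4.59064 = 2.09064 V.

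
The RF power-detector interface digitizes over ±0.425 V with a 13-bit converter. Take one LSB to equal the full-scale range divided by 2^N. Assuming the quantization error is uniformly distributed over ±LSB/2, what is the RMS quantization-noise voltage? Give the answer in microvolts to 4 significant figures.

29.95 µV

Full-scale range = 0.425 V − (-0.425 V) = 0.85 V.
One LSB is 0.85 V / 8192 = 103.760 µV.
V_rms = LSB/√12 = 103.760 µV / √12 = 29.95 µV.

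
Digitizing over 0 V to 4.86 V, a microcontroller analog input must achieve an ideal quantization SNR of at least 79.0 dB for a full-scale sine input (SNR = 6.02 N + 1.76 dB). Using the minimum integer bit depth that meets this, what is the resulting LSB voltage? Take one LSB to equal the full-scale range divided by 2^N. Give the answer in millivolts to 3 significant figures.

0.593 mV

Full-scale range = 4.86 V.
N ≥ (79.0 − 1.76)/6.02 = 12.831 → N_min = 13.
One LSB is 4.86 V / 8192 = 0.593 mV.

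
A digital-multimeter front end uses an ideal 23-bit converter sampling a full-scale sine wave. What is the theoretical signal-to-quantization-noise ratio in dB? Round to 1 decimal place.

140.2 dB

For an ideal N-bit converter with full-scale sine input, SNR = 6.02 N + 1.76 dB. SNR = 6.02 × 23 + 1.76 = 138.46 + 1.76 = 140.22 dB.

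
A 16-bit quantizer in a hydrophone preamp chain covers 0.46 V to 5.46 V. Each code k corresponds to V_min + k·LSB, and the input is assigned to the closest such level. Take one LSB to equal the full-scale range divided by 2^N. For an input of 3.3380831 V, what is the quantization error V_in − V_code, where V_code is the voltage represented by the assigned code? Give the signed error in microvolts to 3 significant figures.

Full-scale range = 5.46 V − (0.46 V) = 5 V. LSB = 5 V / 2^16 ≈ 76.29 µV.
Position in LSBs: (3.3380831 − (0.46)) × 65536/5 = 37723.6108; rounding gives k = 37724.
Reconstructed level: 0.46 + 37724 × 5/65536 V = 3.3381127930 V.
Error = V_in − V_code = 3.3380831 − (3.3381127930) = −29.7 µV.

−29.7 µV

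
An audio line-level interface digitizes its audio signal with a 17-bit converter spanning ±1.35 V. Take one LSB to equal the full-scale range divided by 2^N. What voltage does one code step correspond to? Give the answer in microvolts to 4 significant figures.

20.60 µV

The full-scale span is 1.35 − (-1.35) = 2.7 V.
Number of codes = 2^17 = 131072.
One LSB is 2.7 V / 131072 = 20.60 µV.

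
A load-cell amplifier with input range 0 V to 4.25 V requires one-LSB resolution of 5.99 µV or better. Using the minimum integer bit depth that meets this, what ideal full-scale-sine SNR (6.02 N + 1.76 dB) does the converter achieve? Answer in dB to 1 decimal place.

Range is 4.25 V.
4.25 V / 5.99 µV = 709500. Since 2^19 = 524288 and 2^20 = 1048576, N = 20.
Ideal SNR at N = 20: 6.02·20 + 1.76 = 122.2 dB.

122.2 dB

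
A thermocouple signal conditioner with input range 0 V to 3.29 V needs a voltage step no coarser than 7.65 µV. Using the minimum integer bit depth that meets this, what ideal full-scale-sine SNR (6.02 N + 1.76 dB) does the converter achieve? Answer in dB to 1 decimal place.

116.1 dB

Range is 3.29 V.
3.29 V / 7.65 µV = 430100. Since 2^18 = 262144 and 2^19 = 524288, N = 19.
SNR = 6.02 × 19 + 1.76 = 116.14 dB.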